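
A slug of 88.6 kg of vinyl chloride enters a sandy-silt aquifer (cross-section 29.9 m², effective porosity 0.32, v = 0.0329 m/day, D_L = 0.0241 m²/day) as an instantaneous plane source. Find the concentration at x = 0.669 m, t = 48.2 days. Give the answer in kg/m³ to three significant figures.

2.02 kg/m³

For an instantaneous plane source, C(x,t) = M/(n_e·A·√(4πDt)) · exp(−(x−vt)²/(4Dt)), with n_e·A the pore (flow) area.
Plume center vt = 0.0329 × 48.2 = 1.58578 m, so the well at 0.669 m is 0.91678 m upgradient of the peak.
√(4πDt) = 3.821 m, giving peak height M/(n_e·A·√(4πDt)) = 88.6/(0.32 × 29.9 × 3.821) = 2.423 kg/m³.
(x−vt)²/(4Dt) = (-0.91678)²/(4 × 0.0241 × 48.2) = 0.1809; exp(−0.1809) = 0.8345.
C = 2.423 × 0.8345 = 2.02 kg/m³.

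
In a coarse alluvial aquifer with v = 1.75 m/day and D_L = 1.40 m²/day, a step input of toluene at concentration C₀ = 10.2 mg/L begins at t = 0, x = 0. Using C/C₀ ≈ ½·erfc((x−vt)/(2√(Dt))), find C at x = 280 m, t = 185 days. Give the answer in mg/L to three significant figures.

9.92 mg/L

For a continuous step input, C/C₀ ≈ ½·erfc((x−vt)/(2√(Dt))).
vt = 1.75 × 185 = 323.75 m and 2√(Dt) = 2√(1.40 × 185) = 32.19 m.
Argument (x−vt)/(2√(Dt)) = (280 − 323.75)/32.19 = -1.359; ½·erfc(-1.359) = 0.9727.
C = 10.2 × 0.9727 = 9.92 mg/L.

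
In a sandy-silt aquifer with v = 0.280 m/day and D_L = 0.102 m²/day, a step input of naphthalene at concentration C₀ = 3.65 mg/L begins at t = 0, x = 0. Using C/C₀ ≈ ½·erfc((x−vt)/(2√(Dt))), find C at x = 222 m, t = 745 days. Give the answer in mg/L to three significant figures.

0.506 mg/L

For a continuous step input, C/C₀ ≈ ½·erfc((x−vt)/(2√(Dt))).
vt = 0.280 × 745 = 208.6 m and 2√(Dt) = 2√(0.102 × 745) = 17.43 m.
Argument (x−vt)/(2√(Dt)) = (222 − 208.6)/17.43 = 0.7688; ½·erfc(0.7688) = 0.1385.
C = 3.65 × 0.1385 = 0.506 mg/L.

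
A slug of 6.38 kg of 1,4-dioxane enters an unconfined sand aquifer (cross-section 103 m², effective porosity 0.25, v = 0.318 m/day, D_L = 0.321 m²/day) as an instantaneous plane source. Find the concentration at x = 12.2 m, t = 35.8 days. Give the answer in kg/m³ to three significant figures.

0.0203 kg/m³

For an instantaneous plane source, C(x,t) = M/(n_e·A·√(4πDt)) · exp(−(x−vt)²/(4Dt)), with n_e·A the pore (flow) area.
Plume center vt = 0.318 × 35.8 = 11.3844 m, so the well at 12.2 m is 0.8156 m downgradient of the peak.
√(4πDt) = 12.02 m, giving peak height M/(n_e·A·√(4πDt)) = 6.38/(0.25 × 103 × 12.02) = 0.02061 kg/m³.
(x−vt)²/(4Dt) = (0.8156)²/(4 × 0.321 × 35.8) = 0.01447; exp(−0.01447) = 0.9856.
C = 0.02061 × 0.9856 = 0.0203 kg/m³.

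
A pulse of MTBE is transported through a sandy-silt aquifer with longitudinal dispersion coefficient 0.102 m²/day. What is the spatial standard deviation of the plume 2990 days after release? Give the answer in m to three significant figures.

Dispersive spreading gives a Gaussian with σ² = 2Dt; advection only shifts the center.
σ = √(2 × 0.102 × 2990) = 24.7 m.

24.7 m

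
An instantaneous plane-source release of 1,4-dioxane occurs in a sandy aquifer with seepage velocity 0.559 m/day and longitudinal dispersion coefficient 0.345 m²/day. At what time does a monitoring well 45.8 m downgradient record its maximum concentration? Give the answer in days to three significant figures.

80.8 days

For the 1D instantaneous-source solution, setting ∂C/∂t = 0 at fixed x gives v²t² + 2Dt − x² = 0, so t = (√(D² + v²x²) − D)/v².
√(D² + v²x²) = √(0.345² + 0.559² × 45.8²) = 25.60; v² = 0.312481.
t = (25.60 − 0.345)/0.312481 = 80.8 days (vs. the pure-advection estimate x/v = 81.9 d).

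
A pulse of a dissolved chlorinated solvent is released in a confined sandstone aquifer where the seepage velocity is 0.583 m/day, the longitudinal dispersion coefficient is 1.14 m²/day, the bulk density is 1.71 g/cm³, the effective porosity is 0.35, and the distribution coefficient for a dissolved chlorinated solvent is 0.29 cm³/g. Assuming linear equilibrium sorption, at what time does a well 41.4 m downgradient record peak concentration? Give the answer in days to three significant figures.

Retardation factor R = 1 + ρ_b·K_d/n = 1 + 1.71 × 0.29/0.35 = 2.417.
Sorption retards both mechanisms: v_R = v/R = 0.2412 m/day, D_R = D/R = 0.4717 m²/day.
Peak time from v_R²t² + 2D_R t − x² = 0: t = (√(D_R² + v_R²x²) − D_R)/v_R².
√(D_R² + v_R²x²) = √(0.4717² + 0.2412² × 41.4²) = 9.997; v_R² = 0.05818.
t = (9.997 − 0.4717)/0.05818 = 164 days.

164 days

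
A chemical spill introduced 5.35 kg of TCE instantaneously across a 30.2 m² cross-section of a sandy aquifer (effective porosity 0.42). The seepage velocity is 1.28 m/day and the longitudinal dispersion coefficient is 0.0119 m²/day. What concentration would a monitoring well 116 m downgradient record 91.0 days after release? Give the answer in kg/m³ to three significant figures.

0.108 kg/m³

For an instantaneous plane source, C(x,t) = M/(n_e·A·√(4πDt)) · exp(−(x−vt)²/(4Dt)), with n_e·A the pore (flow) area.
Plume center vt = 1.28 × 91.0 = 116.48 m, so the well at 116 m is 0.48 m upgradient of the peak.
√(4πDt) = 3.689 m, giving peak height M/(n_e·A·√(4πDt)) = 5.35/(0.42 × 30.2 × 3.689) = 0.1143 kg/m³.
(x−vt)²/(4Dt) = (-0.48)²/(4 × 0.0119 × 91.0) = 0.05319; exp(−0.05319) = 0.9482.
C = 0.1143 × 0.9482 = 0.108 kg/m³.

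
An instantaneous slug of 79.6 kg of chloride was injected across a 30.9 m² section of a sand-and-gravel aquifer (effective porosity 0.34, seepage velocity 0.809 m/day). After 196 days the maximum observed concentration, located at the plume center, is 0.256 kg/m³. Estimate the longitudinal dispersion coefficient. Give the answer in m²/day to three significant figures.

At the plume center C_max = M/(n_e·A·√(4πDt)), so D = M²/(4πt·(n_e·A·C_max)²).
n_e·A·C_max = 0.34 × 30.9 × 0.256 = 2.690 kg/m.
D = 79.6²/(4π × 196 × 2.690²) = 0.356 m²/day.

0.356 m²/day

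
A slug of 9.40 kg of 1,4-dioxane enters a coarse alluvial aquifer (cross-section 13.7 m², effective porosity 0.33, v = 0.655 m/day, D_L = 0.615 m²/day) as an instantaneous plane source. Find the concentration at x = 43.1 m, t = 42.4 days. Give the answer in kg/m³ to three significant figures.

For an instantaneous plane source, C(x,t) = M/(n_e·A·√(4πDt)) · exp(−(x−vt)²/(4Dt)), with n_e·A the pore (flow) area.
Plume center vt = 0.655 × 42.4 = 27.772 m, so the well at 43.1 m is 15.328 m downgradient of the peak.
√(4πDt) = 18.10 m, giving peak height M/(n_e·A·√(4πDt)) = 9.40/(0.33 × 13.7 × 18.10) = 0.1149 kg/m³.
(x−vt)²/(4Dt) = (15.328)²/(4 × 0.615 × 42.4) = 2.253; exp(−2.253) = 0.1051.
C = 0.1149 × 0.1051 = 0.0121 kg/m³.

0.0121 kg/m³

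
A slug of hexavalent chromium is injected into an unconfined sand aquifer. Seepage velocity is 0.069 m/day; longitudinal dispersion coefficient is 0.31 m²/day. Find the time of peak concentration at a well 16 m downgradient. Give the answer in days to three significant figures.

For the 1D instantaneous-source solution, setting ∂C/∂t = 0 at fixed x gives v²t² + 2Dt − x² = 0, so t = (√(D² + v²x²) − D)/v².
√(D² + v²x²) = √(0.31² + 0.069² × 16²) = 1.147; v² = 0.004761.
t = (1.147 − 0.31)/0.004761 = 176 days (vs. the pure-advection estimate x/v = 232 d).

176 days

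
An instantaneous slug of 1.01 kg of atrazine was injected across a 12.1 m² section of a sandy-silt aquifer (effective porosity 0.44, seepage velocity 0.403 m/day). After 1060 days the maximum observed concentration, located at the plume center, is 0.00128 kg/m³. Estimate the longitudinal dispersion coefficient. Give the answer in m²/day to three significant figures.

At the plume center C_max = M/(n_e·A·√(4πDt)), so D = M²/(4πt·(n_e·A·C_max)²).
n_e·A·C_max = 0.44 × 12.1 × 0.00128 = 0.006815 kg/m.
D = 1.01²/(4π × 1060 × 0.006815²) = 1.65 m²/day.

1.65 m²/day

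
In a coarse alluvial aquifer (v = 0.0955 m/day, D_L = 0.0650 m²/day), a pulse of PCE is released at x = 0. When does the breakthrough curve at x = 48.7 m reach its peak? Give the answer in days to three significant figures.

For the 1D instantaneous-source solution, setting ∂C/∂t = 0 at fixed x gives v²t² + 2Dt − x² = 0, so t = (√(D² + v²x²) − D)/v².
√(D² + v²x²) = √(0.0650² + 0.0955² × 48.7²) = 4.651; v² = 0.00912025.
t = (4.651 − 0.0650)/0.00912025 = 503 days (vs. the pure-advection estimate x/v = 510 d).

503 days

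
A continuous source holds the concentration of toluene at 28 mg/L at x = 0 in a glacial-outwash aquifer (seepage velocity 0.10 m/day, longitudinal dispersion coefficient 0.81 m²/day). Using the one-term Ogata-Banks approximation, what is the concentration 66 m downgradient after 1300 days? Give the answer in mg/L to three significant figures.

For a continuous step input, C/C₀ ≈ ½·erfc((x−vt)/(2√(Dt))).
vt = 0.10 × 1300 = 130 m and 2√(Dt) = 2√(0.81 × 1300) = 64.90 m.
Argument (x−vt)/(2√(Dt)) = (66 − 130)/64.90 = -0.9861; ½·erfc(-0.9861) = 0.9184.
C = 28 × 0.9184 = 25.7 mg/L.

25.7 mg/L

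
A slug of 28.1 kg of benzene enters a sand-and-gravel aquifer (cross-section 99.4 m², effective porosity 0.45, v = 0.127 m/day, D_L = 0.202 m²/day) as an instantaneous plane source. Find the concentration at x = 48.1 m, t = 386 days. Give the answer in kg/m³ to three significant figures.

0.0200 kg/m³

For an instantaneous plane source, C(x,t) = M/(n_e·A·√(4πDt)) · exp(−(x−vt)²/(4Dt)), with n_e·A the pore (flow) area.
Plume center vt = 0.127 × 386 = 49.022 m, so the well at 48.1 m is 0.922 m upgradient of the peak.
√(4πDt) = 31.30 m, giving peak height M/(n_e·A·√(4πDt)) = 28.1/(0.45 × 99.4 × 31.30) = 0.02007 kg/m³.
(x−vt)²/(4Dt) = (-0.922)²/(4 × 0.202 × 386) = 0.002726; exp(−0.002726) = 0.9973.
C = 0.02007 × 0.9973 = 0.0200 kg/m³.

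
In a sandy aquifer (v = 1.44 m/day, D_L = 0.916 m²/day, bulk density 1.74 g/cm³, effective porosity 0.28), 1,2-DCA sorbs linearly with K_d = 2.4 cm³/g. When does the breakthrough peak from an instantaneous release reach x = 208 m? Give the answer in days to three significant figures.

2290 days

Retardation factor R = 1 + ρ_b·K_d/n = 1 + 1.74 × 2.4/0.28 = 15.91.
Sorption retards both mechanisms: v_R = v/R = 0.09051 m/day, D_R = D/R = 0.05757 m²/day.
Peak time from v_R²t² + 2D_R t − x² = 0: t = (√(D_R² + v_R²x²) − D_R)/v_R².
√(D_R² + v_R²x²) = √(0.05757² + 0.09051² × 208²) = 18.83; v_R² = 0.008192.
t = (18.83 − 0.05757)/0.008192 = 2290 days.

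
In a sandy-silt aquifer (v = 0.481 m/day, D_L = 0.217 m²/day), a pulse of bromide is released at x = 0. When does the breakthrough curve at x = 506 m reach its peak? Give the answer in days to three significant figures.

1050 days

For the 1D instantaneous-source solution, setting ∂C/∂t = 0 at fixed x gives v²t² + 2Dt − x² = 0, so t = (√(D² + v²x²) − D)/v².
√(D² + v²x²) = √(0.217² + 0.481² × 506²) = 243.4; v² = 0.231361.
t = (243.4 − 0.217)/0.231361 = 1050 days (vs. the pure-advection estimate x/v = 1050 d).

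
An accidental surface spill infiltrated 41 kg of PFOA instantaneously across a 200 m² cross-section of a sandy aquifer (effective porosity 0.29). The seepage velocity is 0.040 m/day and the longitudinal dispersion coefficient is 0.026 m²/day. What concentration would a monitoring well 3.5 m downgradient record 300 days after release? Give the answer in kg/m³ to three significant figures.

0.00705 kg/m³

For an instantaneous plane source, C(x,t) = M/(n_e·A·√(4πDt)) · exp(−(x−vt)²/(4Dt)), with n_e·A the pore (flow) area.
Plume center vt = 0.040 × 300 = 12 m, so the well at 3.5 m is 8.5 m upgradient of the peak.
√(4πDt) = 9.900 m, giving peak height M/(n_e·A·√(4πDt)) = 41/(0.29 × 200 × 9.900) = 0.07140 kg/m³.
(x−vt)²/(4Dt) = (-8.5)²/(4 × 0.026 × 300) = 2.316; exp(−2.316) = 0.09867.
C = 0.07140 × 0.09867 = 0.00705 kg/m³.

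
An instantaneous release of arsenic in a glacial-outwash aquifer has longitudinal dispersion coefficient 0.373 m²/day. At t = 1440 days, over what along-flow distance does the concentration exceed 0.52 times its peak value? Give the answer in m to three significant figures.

75.0 m

The plume is Gaussian with σ = √(2Dt) = √(2 × 0.373 × 1440) = 32.78 m.
C/C_peak = exp(−Δx²/(2σ²)) = 0.52 ⇒ Δx = σ·√(−2 ln 0.52) = 32.78 × 1.144 = 37.50 m.
Width = 2Δx = 75.0 m.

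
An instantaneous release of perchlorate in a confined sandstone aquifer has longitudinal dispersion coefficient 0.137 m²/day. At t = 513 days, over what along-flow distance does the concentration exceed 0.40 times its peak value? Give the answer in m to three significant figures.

32.1 m

The plume is Gaussian with σ = √(2Dt) = √(2 × 0.137 × 513) = 11.86 m.
C/C_peak = exp(−Δx²/(2σ²)) = 0.40 ⇒ Δx = σ·√(−2 ln 0.40) = 11.86 × 1.354 = 16.06 m.
Width = 2Δx = 32.1 m.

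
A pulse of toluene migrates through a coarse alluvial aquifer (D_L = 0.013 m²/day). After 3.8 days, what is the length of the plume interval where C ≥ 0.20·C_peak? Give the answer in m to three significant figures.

The plume is Gaussian with σ = √(2Dt) = √(2 × 0.013 × 3.8) = 0.3143 m.
C/C_peak = exp(−Δx²/(2σ²)) = 0.20 ⇒ Δx = σ·√(−2 ln 0.20) = 0.3143 × 1.794 = 0.5639 m.
Width = 2Δx = 1.13 m.

1.13 m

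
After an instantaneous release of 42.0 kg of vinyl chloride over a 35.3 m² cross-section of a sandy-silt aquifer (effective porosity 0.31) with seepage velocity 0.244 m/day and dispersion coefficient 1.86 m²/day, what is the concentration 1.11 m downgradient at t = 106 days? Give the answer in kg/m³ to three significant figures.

For an instantaneous plane source, C(x,t) = M/(n_e·A·√(4πDt)) · exp(−(x−vt)²/(4Dt)), with n_e·A the pore (flow) area.
Plume center vt = 0.244 × 106 = 25.864 m, so the well at 1.11 m is 24.754 m upgradient of the peak.
√(4πDt) = 49.78 m, giving peak height M/(n_e·A·√(4πDt)) = 42.0/(0.31 × 35.3 × 49.78) = 0.07710 kg/m³.
(x−vt)²/(4Dt) = (-24.754)²/(4 × 1.86 × 106) = 0.7770; exp(−0.7770) = 0.4598.
C = 0.07710 × 0.4598 = 0.0355 kg/m³.

0.0355 kg/m³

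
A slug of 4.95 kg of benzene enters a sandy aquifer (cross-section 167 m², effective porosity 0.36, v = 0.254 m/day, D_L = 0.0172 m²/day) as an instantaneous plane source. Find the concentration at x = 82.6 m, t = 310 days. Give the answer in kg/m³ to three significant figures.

0.00500 kg/m³

For an instantaneous plane source, C(x,t) = M/(n_e·A·√(4πDt)) · exp(−(x−vt)²/(4Dt)), with n_e·A the pore (flow) area.
Plume center vt = 0.254 × 310 = 78.74 m, so the well at 82.6 m is 3.86 m downgradient of the peak.
√(4πDt) = 8.186 m, giving peak height M/(n_e·A·√(4πDt)) = 4.95/(0.36 × 167 × 8.186) = 0.01006 kg/m³.
(x−vt)²/(4Dt) = (3.86)²/(4 × 0.0172 × 310) = 0.6986; exp(−0.6986) = 0.4973.
C = 0.01006 × 0.4973 = 0.00500 kg/m³.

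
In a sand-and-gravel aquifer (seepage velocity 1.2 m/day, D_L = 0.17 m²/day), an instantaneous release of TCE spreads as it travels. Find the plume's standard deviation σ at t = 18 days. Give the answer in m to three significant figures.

2.47 m

Dispersive spreading gives a Gaussian with σ² = 2Dt; advection only shifts the center.
σ = √(2 × 0.17 × 18) = 2.47 m.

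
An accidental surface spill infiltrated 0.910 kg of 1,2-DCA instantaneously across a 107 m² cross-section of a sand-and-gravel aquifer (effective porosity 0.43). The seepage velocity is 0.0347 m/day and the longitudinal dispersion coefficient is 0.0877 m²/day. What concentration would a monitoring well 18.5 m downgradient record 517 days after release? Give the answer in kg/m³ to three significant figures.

0.000827 kg/m³

For an instantaneous plane source, C(x,t) = M/(n_e·A·√(4πDt)) · exp(−(x−vt)²/(4Dt)), with n_e·A the pore (flow) area.
Plume center vt = 0.0347 × 517 = 17.9399 m, so the well at 18.5 m is 0.5601 m downgradient of the peak.
√(4πDt) = 23.87 m, giving peak height M/(n_e·A·√(4πDt)) = 0.910/(0.43 × 107 × 23.87) = 0.0008286 kg/m³.
(x−vt)²/(4Dt) = (0.5601)²/(4 × 0.0877 × 517) = 0.001730; exp(−0.001730) = 0.9983.
C = 0.0008286 × 0.9983 = 0.000827 kg/m³.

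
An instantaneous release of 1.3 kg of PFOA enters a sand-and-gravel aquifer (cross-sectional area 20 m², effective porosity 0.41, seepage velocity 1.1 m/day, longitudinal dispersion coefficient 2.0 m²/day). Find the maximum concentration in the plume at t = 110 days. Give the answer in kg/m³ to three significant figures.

0.00302 kg/m³

The peak of an instantaneous 1D plume sits at x = vt; there the Gaussian factor is 1 and C_max = M/(n_e·A·√(4πDt)), where n_e·A is the pore area the mass is dissolved in.
√(4πDt) = √(4π × 2.0 × 110) = 52.58 m, so C_max = 1.3/(0.41 × 20 × 52.58) = 0.00302 kg/m³.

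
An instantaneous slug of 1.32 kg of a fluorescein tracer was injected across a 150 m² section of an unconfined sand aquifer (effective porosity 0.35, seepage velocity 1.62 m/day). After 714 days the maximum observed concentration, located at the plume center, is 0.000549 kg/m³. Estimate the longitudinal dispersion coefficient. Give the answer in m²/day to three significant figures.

At the plume center C_max = M/(n_e·A·√(4πDt)), so D = M²/(4πt·(n_e·A·C_max)²).
n_e·A·C_max = 0.35 × 150 × 0.000549 = 0.02882 kg/m.
D = 1.32²/(4π × 714 × 0.02882²) = 0.234 m²/day.

0.234 m²/day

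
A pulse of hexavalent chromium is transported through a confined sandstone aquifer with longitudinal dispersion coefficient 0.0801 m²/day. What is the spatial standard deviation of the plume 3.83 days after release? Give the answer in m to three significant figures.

Dispersive spreading gives a Gaussian with σ² = 2Dt; advection only shifts the center.
σ = √(2 × 0.0801 × 3.83) = 0.783 m.

0.783 m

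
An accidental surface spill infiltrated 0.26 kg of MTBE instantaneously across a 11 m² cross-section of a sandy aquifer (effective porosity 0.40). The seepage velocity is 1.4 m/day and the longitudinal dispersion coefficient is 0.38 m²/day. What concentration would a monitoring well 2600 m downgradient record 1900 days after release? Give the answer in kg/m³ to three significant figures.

For an instantaneous plane source, C(x,t) = M/(n_e·A·√(4πDt)) · exp(−(x−vt)²/(4Dt)), with n_e·A the pore (flow) area.
Plume center vt = 1.4 × 1900 = 2660 m, so the well at 2600 m is 60 m upgradient of the peak.
√(4πDt) = 95.25 m, giving peak height M/(n_e·A·√(4πDt)) = 0.26/(0.40 × 11 × 95.25) = 0.0006204 kg/m³.
(x−vt)²/(4Dt) = (-60)²/(4 × 0.38 × 1900) = 1.247; exp(−1.247) = 0.2874.
C = 0.0006204 × 0.2874 = 0.000178 kg/m³.

0.000178 kg/m³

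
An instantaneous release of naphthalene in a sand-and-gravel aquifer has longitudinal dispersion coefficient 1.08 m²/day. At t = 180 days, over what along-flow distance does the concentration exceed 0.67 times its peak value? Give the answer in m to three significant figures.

The plume is Gaussian with σ = √(2Dt) = √(2 × 1.08 × 180) = 19.72 m.
C/C_peak = exp(−Δx²/(2σ²)) = 0.67 ⇒ Δx = σ·√(−2 ln 0.67) = 19.72 × 0.8950 = 17.65 m.
Width = 2Δx = 35.3 m.

35.3 m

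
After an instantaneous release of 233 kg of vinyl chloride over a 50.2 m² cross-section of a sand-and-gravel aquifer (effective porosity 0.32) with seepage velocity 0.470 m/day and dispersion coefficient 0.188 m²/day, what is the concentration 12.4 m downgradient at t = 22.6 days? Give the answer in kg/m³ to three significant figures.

1.65 kg/m³

For an instantaneous plane source, C(x,t) = M/(n_e·A·√(4πDt)) · exp(−(x−vt)²/(4Dt)), with n_e·A the pore (flow) area.
Plume center vt = 0.470 × 22.6 = 10.622 m, so the well at 12.4 m is 1.778 m downgradient of the peak.
√(4πDt) = 7.307 m, giving peak height M/(n_e·A·√(4πDt)) = 233/(0.32 × 50.2 × 7.307) = 1.985 kg/m³.
(x−vt)²/(4Dt) = (1.778)²/(4 × 0.188 × 22.6) = 0.1860; exp(−0.1860) = 0.8303.
C = 1.985 × 0.8303 = 1.65 kg/m³.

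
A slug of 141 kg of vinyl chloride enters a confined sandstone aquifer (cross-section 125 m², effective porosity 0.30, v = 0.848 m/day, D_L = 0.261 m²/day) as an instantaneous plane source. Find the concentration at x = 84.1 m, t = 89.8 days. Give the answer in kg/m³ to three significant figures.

0.112 kg/m³

For an instantaneous plane source, C(x,t) = M/(n_e·A·√(4πDt)) · exp(−(x−vt)²/(4Dt)), with n_e·A the pore (flow) area.
Plume center vt = 0.848 × 89.8 = 76.1504 m, so the well at 84.1 m is 7.9496 m downgradient of the peak.
√(4πDt) = 17.16 m, giving peak height M/(n_e·A·√(4πDt)) = 141/(0.30 × 125 × 17.16) = 0.2191 kg/m³.
(x−vt)²/(4Dt) = (7.9496)²/(4 × 0.261 × 89.8) = 0.6741; exp(−0.6741) = 0.5096.
C = 0.2191 × 0.5096 = 0.112 kg/m³.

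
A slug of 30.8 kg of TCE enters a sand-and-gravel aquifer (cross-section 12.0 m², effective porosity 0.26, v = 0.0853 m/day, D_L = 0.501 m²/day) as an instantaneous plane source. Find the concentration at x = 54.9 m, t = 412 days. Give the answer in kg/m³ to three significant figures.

For an instantaneous plane source, C(x,t) = M/(n_e·A·√(4πDt)) · exp(−(x−vt)²/(4Dt)), with n_e·A the pore (flow) area.
Plume center vt = 0.0853 × 412 = 35.1436 m, so the well at 54.9 m is 19.7564 m downgradient of the peak.
√(4πDt) = 50.93 m, giving peak height M/(n_e·A·√(4πDt)) = 30.8/(0.26 × 12.0 × 50.93) = 0.1938 kg/m³.
(x−vt)²/(4Dt) = (19.7564)²/(4 × 0.501 × 412) = 0.4727; exp(−0.4727) = 0.6233.
C = 0.1938 × 0.6233 = 0.121 kg/m³.

0.121 kg/m³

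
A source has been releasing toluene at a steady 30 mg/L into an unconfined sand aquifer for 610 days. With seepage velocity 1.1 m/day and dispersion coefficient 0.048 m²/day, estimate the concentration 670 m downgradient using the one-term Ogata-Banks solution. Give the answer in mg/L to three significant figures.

16.6 mg/L

For a continuous step input, C/C₀ ≈ ½·erfc((x−vt)/(2√(Dt))).
vt = 1.1 × 610 = 671 m and 2√(Dt) = 2√(0.048 × 610) = 10.82 m.
Argument (x−vt)/(2√(Dt)) = (670 − 671)/10.82 = -0.09242; ½·erfc(-0.09242) = 0.5520.
C = 30 × 0.5520 = 16.6 mg/L.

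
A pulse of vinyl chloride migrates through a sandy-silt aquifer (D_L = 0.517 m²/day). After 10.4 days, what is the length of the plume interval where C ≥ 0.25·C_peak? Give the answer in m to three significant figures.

10.9 m

The plume is Gaussian with σ = √(2Dt) = √(2 × 0.517 × 10.4) = 3.279 m.
C/C_peak = exp(−Δx²/(2σ²)) = 0.25 ⇒ Δx = σ·√(−2 ln 0.25) = 3.279 × 1.665 = 5.460 m.
Width = 2Δx = 10.9 m.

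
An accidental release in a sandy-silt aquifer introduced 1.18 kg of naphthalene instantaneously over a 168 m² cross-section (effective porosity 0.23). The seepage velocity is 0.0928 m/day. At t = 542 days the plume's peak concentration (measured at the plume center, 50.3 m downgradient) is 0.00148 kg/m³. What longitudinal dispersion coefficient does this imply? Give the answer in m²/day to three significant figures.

At the plume center C_max = M/(n_e·A·√(4πDt)), so D = M²/(4πt·(n_e·A·C_max)²).
n_e·A·C_max = 0.23 × 168 × 0.00148 = 0.05719 kg/m.
D = 1.18²/(4π × 542 × 0.05719²) = 0.0625 m²/day.

0.0625 m²/day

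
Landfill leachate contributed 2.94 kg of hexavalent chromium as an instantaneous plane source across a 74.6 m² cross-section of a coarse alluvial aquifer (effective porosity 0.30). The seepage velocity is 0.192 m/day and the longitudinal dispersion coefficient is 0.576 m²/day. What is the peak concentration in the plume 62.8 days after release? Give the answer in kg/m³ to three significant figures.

0.00616 kg/m³

The peak of an instantaneous 1D plume sits at x = vt; there the Gaussian factor is 1 and C_max = M/(n_e·A·√(4πDt)), where n_e·A is the pore area the mass is dissolved in.
√(4πDt) = √(4π × 0.576 × 62.8) = 21.32 m, so C_max = 2.94/(0.30 × 74.6 × 21.32) = 0.00616 kg/m³.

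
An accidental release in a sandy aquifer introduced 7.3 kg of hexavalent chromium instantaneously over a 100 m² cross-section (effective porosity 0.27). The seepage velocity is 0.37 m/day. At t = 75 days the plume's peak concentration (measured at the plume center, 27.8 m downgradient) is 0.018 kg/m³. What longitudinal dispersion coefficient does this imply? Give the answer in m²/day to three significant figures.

0.239 m²/day

At the plume center C_max = M/(n_e·A·√(4πDt)), so D = M²/(4πt·(n_e·A·C_max)²).
n_e·A·C_max = 0.27 × 100 × 0.018 = 0.4860 kg/m.
D = 7.3²/(4π × 75 × 0.4860²) = 0.239 m²/day.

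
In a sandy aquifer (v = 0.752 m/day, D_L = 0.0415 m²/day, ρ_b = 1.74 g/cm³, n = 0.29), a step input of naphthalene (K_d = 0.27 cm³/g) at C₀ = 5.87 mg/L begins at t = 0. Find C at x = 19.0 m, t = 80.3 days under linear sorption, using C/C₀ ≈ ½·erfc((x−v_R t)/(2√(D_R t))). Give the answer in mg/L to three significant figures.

Retardation factor R = 1 + ρ_b·K_d/n = 1 + 1.74 × 0.27/0.29 = 2.620.
Sorption retards both mechanisms: v_R = v/R = 0.2870 m/day, D_R = D/R = 0.01584 m²/day.
v_R·t = 0.2870 × 80.3 = 23.0461 m; 2√(D_R t) = 2.256 m; argument = (19.0 − 23.0461)/2.256 = -1.793.
C = C₀ × ½·erfc(-1.793) = 5.87 × 0.9944 = 5.84 mg/L.

5.84 mg/L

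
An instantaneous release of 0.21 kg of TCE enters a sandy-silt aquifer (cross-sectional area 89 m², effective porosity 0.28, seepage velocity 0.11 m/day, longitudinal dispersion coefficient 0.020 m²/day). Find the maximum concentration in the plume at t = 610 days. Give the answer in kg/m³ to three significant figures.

The peak of an instantaneous 1D plume sits at x = vt; there the Gaussian factor is 1 and C_max = M/(n_e·A·√(4πDt)), where n_e·A is the pore area the mass is dissolved in.
√(4πDt) = √(4π × 0.020 × 610) = 12.38 m, so C_max = 0.21/(0.28 × 89 × 12.38) = 0.000681 kg/m³.

0.000681 kg/m³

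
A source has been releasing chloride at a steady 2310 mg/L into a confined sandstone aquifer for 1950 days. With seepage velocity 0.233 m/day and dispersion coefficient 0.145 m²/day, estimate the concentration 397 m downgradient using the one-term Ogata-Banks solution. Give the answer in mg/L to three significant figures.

2290 mg/L

For a continuous step input, C/C₀ ≈ ½·erfc((x−vt)/(2√(Dt))).
vt = 0.233 × 1950 = 454.35 m and 2√(Dt) = 2√(0.145 × 1950) = 33.63 m.
Argument (x−vt)/(2√(Dt)) = (397 − 454.35)/33.63 = -1.705; ½·erfc(-1.705) = 0.9921.
C = 2310 × 0.9921 = 2290 mg/L.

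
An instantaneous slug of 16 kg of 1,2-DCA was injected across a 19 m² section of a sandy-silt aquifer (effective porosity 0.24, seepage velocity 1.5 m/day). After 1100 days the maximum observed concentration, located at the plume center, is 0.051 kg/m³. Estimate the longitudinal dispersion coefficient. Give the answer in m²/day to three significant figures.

0.342 m²/day

At the plume center C_max = M/(n_e·A·√(4πDt)), so D = M²/(4πt·(n_e·A·C_max)²).
n_e·A·C_max = 0.24 × 19 × 0.051 = 0.2326 kg/m.
D = 16²/(4π × 1100 × 0.2326²) = 0.342 m²/day.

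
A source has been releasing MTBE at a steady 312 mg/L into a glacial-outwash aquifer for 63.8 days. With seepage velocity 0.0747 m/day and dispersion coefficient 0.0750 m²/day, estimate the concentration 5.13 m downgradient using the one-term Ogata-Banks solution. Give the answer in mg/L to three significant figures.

For a continuous step input, C/C₀ ≈ ½·erfc((x−vt)/(2√(Dt))).
vt = 0.0747 × 63.8 = 4.76586 m and 2√(Dt) = 2√(0.0750 × 63.8) = 4.375 m.
Argument (x−vt)/(2√(Dt)) = (5.13 − 4.76586)/4.375 = 0.08323; ½·erfc(0.08323) = 0.4532.
C = 312 × 0.4532 = 141 mg/L.

141 mg/L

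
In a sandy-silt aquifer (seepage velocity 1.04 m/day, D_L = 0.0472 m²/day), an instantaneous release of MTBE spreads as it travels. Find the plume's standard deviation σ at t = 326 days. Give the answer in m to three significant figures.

Dispersive spreading gives a Gaussian with σ² = 2Dt; advection only shifts the center.
σ = √(2 × 0.0472 × 326) = 5.55 m.

5.55 m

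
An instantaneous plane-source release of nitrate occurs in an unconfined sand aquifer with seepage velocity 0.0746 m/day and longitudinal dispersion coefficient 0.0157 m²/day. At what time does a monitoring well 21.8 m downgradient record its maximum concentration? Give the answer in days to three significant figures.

289 days

For the 1D instantaneous-source solution, setting ∂C/∂t = 0 at fixed x gives v²t² + 2Dt − x² = 0, so t = (√(D² + v²x²) − D)/v².
√(D² + v²x²) = √(0.0157² + 0.0746² × 21.8²) = 1.626; v² = 0.00556516.
t = (1.626 − 0.0157)/0.00556516 = 289 days (vs. the pure-advection estimate x/v = 292 d).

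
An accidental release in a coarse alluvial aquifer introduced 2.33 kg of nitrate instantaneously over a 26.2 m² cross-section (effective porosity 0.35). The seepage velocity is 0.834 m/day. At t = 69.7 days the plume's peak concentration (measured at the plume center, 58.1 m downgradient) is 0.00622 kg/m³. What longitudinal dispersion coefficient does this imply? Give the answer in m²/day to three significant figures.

At the plume center C_max = M/(n_e·A·√(4πDt)), so D = M²/(4πt·(n_e·A·C_max)²).
n_e·A·C_max = 0.35 × 26.2 × 0.00622 = 0.05704 kg/m.
D = 2.33²/(4π × 69.7 × 0.05704²) = 1.91 m²/day.

1.91 m²/day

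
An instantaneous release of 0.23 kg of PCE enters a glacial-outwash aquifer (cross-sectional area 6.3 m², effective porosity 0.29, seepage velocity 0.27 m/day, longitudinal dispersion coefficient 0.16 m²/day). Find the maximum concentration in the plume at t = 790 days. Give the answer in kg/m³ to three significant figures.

The peak of an instantaneous 1D plume sits at x = vt; there the Gaussian factor is 1 and C_max = M/(n_e·A·√(4πDt)), where n_e·A is the pore area the mass is dissolved in.
√(4πDt) = √(4π × 0.16 × 790) = 39.85 m, so C_max = 0.23/(0.29 × 6.3 × 39.85) = 0.00316 kg/m³.

0.00316 kg/m³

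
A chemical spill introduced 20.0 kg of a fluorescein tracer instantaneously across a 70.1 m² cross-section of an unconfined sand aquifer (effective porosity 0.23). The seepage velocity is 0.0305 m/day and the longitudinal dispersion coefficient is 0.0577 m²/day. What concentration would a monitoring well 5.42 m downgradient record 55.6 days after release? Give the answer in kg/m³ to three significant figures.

0.0663 kg/m³

For an instantaneous plane source, C(x,t) = M/(n_e·A·√(4πDt)) · exp(−(x−vt)²/(4Dt)), with n_e·A the pore (flow) area.
Plume center vt = 0.0305 × 55.6 = 1.6958 m, so the well at 5.42 m is 3.7242 m downgradient of the peak.
√(4πDt) = 6.349 m, giving peak height M/(n_e·A·√(4πDt)) = 20.0/(0.23 × 70.1 × 6.349) = 0.1954 kg/m³.
(x−vt)²/(4Dt) = (3.7242)²/(4 × 0.0577 × 55.6) = 1.081; exp(−1.081) = 0.3393.
C = 0.1954 × 0.3393 = 0.0663 kg/m³.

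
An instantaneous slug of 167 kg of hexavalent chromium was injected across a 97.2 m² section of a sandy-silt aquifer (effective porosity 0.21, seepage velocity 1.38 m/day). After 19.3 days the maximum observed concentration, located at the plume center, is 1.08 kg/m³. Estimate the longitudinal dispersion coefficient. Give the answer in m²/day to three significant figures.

At the plume center C_max = M/(n_e·A·√(4πDt)), so D = M²/(4πt·(n_e·A·C_max)²).
n_e·A·C_max = 0.21 × 97.2 × 1.08 = 22.04 kg/m.
D = 167²/(4π × 19.3 × 22.04²) = 0.237 m²/day.

0.237 m²/day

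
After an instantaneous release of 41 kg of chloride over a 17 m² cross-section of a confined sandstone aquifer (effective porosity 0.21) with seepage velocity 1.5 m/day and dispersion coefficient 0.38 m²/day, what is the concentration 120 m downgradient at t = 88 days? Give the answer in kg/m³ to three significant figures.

0.191 kg/m³

For an instantaneous plane source, C(x,t) = M/(n_e·A·√(4πDt)) · exp(−(x−vt)²/(4Dt)), with n_e·A the pore (flow) area.
Plume center vt = 1.5 × 88 = 132 m, so the well at 120 m is 12 m upgradient of the peak.
√(4πDt) = 20.50 m, giving peak height M/(n_e·A·√(4πDt)) = 41/(0.21 × 17 × 20.50) = 0.5602 kg/m³.
(x−vt)²/(4Dt) = (-12)²/(4 × 0.38 × 88) = 1.077; exp(−1.077) = 0.3406.
C = 0.5602 × 0.3406 = 0.191 kg/m³.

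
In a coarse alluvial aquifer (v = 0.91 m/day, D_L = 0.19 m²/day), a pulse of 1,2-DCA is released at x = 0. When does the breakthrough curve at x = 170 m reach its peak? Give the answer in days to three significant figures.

187 days

For the 1D instantaneous-source solution, setting ∂C/∂t = 0 at fixed x gives v²t² + 2Dt − x² = 0, so t = (√(D² + v²x²) − D)/v².
√(D² + v²x²) = √(0.19² + 0.91² × 170²) = 154.7; v² = 0.8281.
t = (154.7 − 0.19)/0.8281 = 187 days (vs. the pure-advection estimate x/v = 187 d).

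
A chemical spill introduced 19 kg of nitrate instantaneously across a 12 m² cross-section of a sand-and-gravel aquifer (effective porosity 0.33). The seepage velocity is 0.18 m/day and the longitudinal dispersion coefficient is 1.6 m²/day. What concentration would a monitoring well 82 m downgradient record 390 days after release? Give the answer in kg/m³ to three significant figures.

0.0512 kg/m³

For an instantaneous plane source, C(x,t) = M/(n_e·A·√(4πDt)) · exp(−(x−vt)²/(4Dt)), with n_e·A the pore (flow) area.
Plume center vt = 0.18 × 390 = 70.2 m, so the well at 82 m is 11.8 m downgradient of the peak.
√(4πDt) = 88.55 m, giving peak height M/(n_e·A·√(4πDt)) = 19/(0.33 × 12 × 88.55) = 0.05418 kg/m³.
(x−vt)²/(4Dt) = (11.8)²/(4 × 1.6 × 390) = 0.05579; exp(−0.05579) = 0.9457.
C = 0.05418 × 0.9457 = 0.0512 kg/m³.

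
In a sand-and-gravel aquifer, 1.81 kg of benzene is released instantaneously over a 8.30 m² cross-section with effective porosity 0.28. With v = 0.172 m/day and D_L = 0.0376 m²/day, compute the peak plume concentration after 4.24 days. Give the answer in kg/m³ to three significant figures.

The peak of an instantaneous 1D plume sits at x = vt; there the Gaussian factor is 1 and C_max = M/(n_e·A·√(4πDt)), where n_e·A is the pore area the mass is dissolved in.
√(4πDt) = √(4π × 0.0376 × 4.24) = 1.415 m, so C_max = 1.81/(0.28 × 8.30 × 1.415) = 0.550 kg/m³.

0.550 kg/m³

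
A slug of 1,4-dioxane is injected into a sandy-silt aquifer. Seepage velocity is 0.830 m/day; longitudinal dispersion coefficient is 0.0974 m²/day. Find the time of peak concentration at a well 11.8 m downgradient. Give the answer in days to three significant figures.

For the 1D instantaneous-source solution, setting ∂C/∂t = 0 at fixed x gives v²t² + 2Dt − x² = 0, so t = (√(D² + v²x²) − D)/v².
√(D² + v²x²) = √(0.0974² + 0.830² × 11.8²) = 9.794; v² = 0.6889.
t = (9.794 − 0.0974)/0.6889 = 14.1 days (vs. the pure-advection estimate x/v = 14.2 d).

14.1 days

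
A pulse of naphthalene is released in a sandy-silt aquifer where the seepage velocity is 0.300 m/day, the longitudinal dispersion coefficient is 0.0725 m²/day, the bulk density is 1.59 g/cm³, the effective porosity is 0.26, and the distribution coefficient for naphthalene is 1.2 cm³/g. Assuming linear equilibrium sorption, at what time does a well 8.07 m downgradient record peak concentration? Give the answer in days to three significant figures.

218 days

Retardation factor R = 1 + ρ_b·K_d/n = 1 + 1.59 × 1.2/0.26 = 8.338.
Sorption retards both mechanisms: v_R = v/R = 0.03598 m/day, D_R = D/R = 0.008695 m²/day.
Peak time from v_R²t² + 2D_R t − x² = 0: t = (√(D_R² + v_R²x²) − D_R)/v_R².
√(D_R² + v_R²x²) = √(0.008695² + 0.03598² × 8.07²) = 0.2905; v_R² = 0.001295.
t = (0.2905 − 0.008695)/0.001295 = 218 days.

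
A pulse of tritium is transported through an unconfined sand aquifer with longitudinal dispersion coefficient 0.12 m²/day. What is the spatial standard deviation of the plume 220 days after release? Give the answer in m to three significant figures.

7.27 m

Dispersive spreading gives a Gaussian with σ² = 2Dt; advection only shifts the center.
σ = √(2 × 0.12 × 220) = 7.27 m.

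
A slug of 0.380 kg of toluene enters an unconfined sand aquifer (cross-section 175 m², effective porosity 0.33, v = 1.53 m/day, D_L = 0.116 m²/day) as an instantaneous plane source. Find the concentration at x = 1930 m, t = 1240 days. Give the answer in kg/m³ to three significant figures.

For an instantaneous plane source, C(x,t) = M/(n_e·A·√(4πDt)) · exp(−(x−vt)²/(4Dt)), with n_e·A the pore (flow) area.
Plume center vt = 1.53 × 1240 = 1897.2 m, so the well at 1930 m is 32.8 m downgradient of the peak.
√(4πDt) = 42.52 m, giving peak height M/(n_e·A·√(4πDt)) = 0.380/(0.33 × 175 × 42.52) = 0.0001548 kg/m³.
(x−vt)²/(4Dt) = (32.8)²/(4 × 0.116 × 1240) = 1.870; exp(−1.870) = 0.1541.
C = 0.0001548 × 0.1541 = 2.39e-05 kg/m³.

2.39e-05 kg/m³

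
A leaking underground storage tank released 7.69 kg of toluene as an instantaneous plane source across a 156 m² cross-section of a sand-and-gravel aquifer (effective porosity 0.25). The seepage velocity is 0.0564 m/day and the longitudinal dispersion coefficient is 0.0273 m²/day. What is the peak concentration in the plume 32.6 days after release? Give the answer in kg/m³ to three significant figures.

0.0590 kg/m³

The peak of an instantaneous 1D plume sits at x = vt; there the Gaussian factor is 1 and C_max = M/(n_e·A·√(4πDt)), where n_e·A is the pore area the mass is dissolved in.
√(4πDt) = √(4π × 0.0273 × 32.6) = 3.344 m, so C_max = 7.69/(0.25 × 156 × 3.344) = 0.0590 kg/m³.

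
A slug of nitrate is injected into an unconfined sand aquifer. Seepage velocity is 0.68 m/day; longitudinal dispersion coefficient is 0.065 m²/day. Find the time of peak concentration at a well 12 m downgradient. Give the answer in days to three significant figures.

For the 1D instantaneous-source solution, setting ∂C/∂t = 0 at fixed x gives v²t² + 2Dt − x² = 0, so t = (√(D² + v²x²) − D)/v².
√(D² + v²x²) = √(0.065² + 0.68² × 12²) = 8.160; v² = 0.4624.
t = (8.160 − 0.065)/0.4624 = 17.5 days (vs. the pure-advection estimate x/v = 17.6 d).

17.5 days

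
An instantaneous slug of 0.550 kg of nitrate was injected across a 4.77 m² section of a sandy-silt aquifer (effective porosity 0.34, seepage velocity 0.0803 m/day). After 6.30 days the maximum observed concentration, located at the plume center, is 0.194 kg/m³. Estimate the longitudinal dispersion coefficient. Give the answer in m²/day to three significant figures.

0.0386 m²/day

At the plume center C_max = M/(n_e·A·√(4πDt)), so D = M²/(4πt·(n_e·A·C_max)²).
n_e·A·C_max = 0.34 × 4.77 × 0.194 = 0.3146 kg/m.
D = 0.550²/(4π × 6.30 × 0.3146²) = 0.0386 m²/day.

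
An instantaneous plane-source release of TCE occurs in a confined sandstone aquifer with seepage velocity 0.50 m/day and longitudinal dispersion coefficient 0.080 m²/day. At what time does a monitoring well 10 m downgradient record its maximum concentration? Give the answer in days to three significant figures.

19.7 days

For the 1D instantaneous-source solution, setting ∂C/∂t = 0 at fixed x gives v²t² + 2Dt − x² = 0, so t = (√(D² + v²x²) − D)/v².
√(D² + v²x²) = √(0.080² + 0.50² × 10²) = 5.001; v² = 0.25.
t = (5.001 − 0.080)/0.25 = 19.7 days (vs. the pure-advection estimate x/v = 20.0 d).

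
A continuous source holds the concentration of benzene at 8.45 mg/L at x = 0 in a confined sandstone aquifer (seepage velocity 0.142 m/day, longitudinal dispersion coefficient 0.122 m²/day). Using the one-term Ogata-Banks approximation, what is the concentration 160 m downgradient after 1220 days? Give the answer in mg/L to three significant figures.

6.58 mg/L

For a continuous step input, C/C₀ ≈ ½·erfc((x−vt)/(2√(Dt))).
vt = 0.142 × 1220 = 173.24 m and 2√(Dt) = 2√(0.122 × 1220) = 24.40 m.
Argument (x−vt)/(2√(Dt)) = (160 − 173.24)/24.40 = -0.5426; ½·erfc(-0.5426) = 0.7786.
C = 8.45 × 0.7786 = 6.58 mg/L.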